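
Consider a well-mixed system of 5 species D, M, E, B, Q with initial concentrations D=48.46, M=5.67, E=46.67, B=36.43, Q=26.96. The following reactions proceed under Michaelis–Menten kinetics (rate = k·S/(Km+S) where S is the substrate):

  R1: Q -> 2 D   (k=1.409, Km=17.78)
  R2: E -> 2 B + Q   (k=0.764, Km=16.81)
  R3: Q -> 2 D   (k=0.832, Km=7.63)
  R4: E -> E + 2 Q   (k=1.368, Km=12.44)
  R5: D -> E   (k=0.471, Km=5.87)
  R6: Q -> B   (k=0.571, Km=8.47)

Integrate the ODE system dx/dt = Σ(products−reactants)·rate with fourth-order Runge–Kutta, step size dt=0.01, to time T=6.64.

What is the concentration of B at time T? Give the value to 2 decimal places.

B at T = 46.81

RK4 with dt=0.01: 664 steps to T=6.64. Trajectory (selected grid times):
t=0.00: D=48.46 M=5.67 E=46.67 B=36.43 Q=26.96
t=0.74: D=50.37 M=5.67 E=46.57 B=37.58 Q=27.54
t=1.48: D=52.30 M=5.67 E=46.46 B=38.74 Q=28.11
t=2.21: D=54.21 M=5.67 E=46.36 B=39.88 Q=28.66
t=2.95: D=56.16 M=5.67 E=46.26 B=41.03 Q=29.21
t=3.69: D=58.12 M=5.67 E=46.17 B=42.19 Q=29.75
t=4.43: D=60.10 M=5.67 E=46.07 B=43.35 Q=30.29
t=5.16: D=62.06 M=5.67 E=45.97 B=44.49 Q=30.81
t=5.90: D=64.05 M=5.67 E=45.88 B=45.65 Q=31.32
t=6.64: D=66.06 M=5.67 E=45.78 B=46.81 Q=31.83
Read off B at T=6.64: 46.81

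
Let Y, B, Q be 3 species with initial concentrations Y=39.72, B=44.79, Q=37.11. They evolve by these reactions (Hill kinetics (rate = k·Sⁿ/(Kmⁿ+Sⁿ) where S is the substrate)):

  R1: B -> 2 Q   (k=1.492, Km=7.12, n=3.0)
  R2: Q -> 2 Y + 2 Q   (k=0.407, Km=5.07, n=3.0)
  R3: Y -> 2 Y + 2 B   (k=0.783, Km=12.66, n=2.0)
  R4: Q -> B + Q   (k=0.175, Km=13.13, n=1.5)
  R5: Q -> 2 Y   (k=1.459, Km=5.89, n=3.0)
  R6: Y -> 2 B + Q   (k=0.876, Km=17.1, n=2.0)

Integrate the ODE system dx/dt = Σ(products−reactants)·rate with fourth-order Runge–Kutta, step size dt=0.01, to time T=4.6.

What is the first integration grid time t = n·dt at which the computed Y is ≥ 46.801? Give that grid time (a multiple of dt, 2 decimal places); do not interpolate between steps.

Threshold first reached at t = 1.93

RK4 with dt=0.01: 460 steps to T=4.6. Trajectory (selected grid times):
t=0.00: Y=39.72 B=44.79 Q=37.11
t=0.51: Y=41.60 B=45.59 Q=38.47
t=1.02: Y=43.48 B=46.41 Q=39.84
t=1.53: Y=45.36 B=47.25 Q=41.21
t=1.92: Y=46.79 B=47.89 Q=42.26
t=1.93: Y=46.83 B=47.91 Q=42.29
t=2.04: Y=47.24 B=48.09 Q=42.58
t=2.56: Y=49.15 B=48.97 Q=43.99
t=3.07: Y=51.02 B=49.84 Q=45.37
t=3.58: Y=52.90 B=50.72 Q=46.76
t=4.09: Y=54.77 B=51.60 Q=48.15
t=4.60: Y=56.64 B=52.50 Q=49.54
Y(1.92)=46.794 < 46.801 but Y(1.93)=46.831 ≥ 46.801, so the first grid time is t=1.93.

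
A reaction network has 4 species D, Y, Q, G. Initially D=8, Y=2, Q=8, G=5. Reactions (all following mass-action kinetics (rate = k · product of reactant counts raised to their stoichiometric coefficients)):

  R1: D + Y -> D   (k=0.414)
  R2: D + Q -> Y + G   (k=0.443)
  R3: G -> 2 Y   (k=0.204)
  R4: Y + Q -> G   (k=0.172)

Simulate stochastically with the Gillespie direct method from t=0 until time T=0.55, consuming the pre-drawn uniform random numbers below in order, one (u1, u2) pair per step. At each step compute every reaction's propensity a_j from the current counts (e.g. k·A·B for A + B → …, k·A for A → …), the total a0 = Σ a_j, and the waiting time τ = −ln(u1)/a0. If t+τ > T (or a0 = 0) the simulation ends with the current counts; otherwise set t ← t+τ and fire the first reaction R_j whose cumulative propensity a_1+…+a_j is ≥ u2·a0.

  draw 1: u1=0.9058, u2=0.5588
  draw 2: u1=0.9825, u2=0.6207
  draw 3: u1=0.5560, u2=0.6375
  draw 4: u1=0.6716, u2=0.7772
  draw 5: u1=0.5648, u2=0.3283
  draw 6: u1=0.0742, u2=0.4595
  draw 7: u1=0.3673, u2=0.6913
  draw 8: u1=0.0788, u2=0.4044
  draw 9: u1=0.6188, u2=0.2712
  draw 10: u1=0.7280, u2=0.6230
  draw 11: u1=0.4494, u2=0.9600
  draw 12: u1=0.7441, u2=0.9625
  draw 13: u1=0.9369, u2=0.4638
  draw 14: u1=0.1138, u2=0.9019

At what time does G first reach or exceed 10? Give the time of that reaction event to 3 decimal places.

t=0.000: D=8 Y=2 Q=8 G=5
Draw 1: a1=6.624, a2=28.352, a3=1.020, a4=2.752, a0=38.748; τ=−ln(0.9058)/38.748=0.003 → t=0.003; u2·a0=0.5588·38.748=21.652; a1=6.624 < 21.652 ≤ a1+a2=34.976 → R2 fires; D=7 Y=3 Q=7 G=6
Draw 2: a1=8.694, a2=21.707, a3=1.224, a4=3.612, a0=35.237; τ=−ln(0.9825)/35.237=0.001 → t=0.003; u2·a0=0.6207·35.237=21.872; a1=8.694 < 21.872 ≤ a1+a2=30.401 → R2 fires; D=6 Y=4 Q=6 G=7
Draw 3: a1=9.936, a2=15.948, a3=1.428, a4=4.128, a0=31.440; τ=−ln(0.5560)/31.440=0.019 → t=0.022; u2·a0=0.6375·31.440=20.043; a1=9.936 < 20.043 ≤ a1+a2=25.884 → R2 fires; D=5 Y=5 Q=5 G=8
Draw 4: a1=10.350, a2=11.075, a3=1.632, a4=4.300, a0=27.357; τ=−ln(0.6716)/27.357=0.015 → t=0.036; u2·a0=0.7772·27.357=21.262; a1=10.350 < 21.262 ≤ a1+a2=21.425 → R2 fires; D=4 Y=6 Q=4 G=9
Draw 5: a1=9.936, a2=7.088, a3=1.836, a4=4.128, a0=22.988; τ=−ln(0.5648)/22.988=0.025 → t=0.061; u2·a0=0.3283·22.988=7.547 ≤ a1=9.936 → R1 fires; D=4 Y=5 Q=4 G=9
Draw 6: a1=8.280, a2=7.088, a3=1.836, a4=3.440, a0=20.644; τ=−ln(0.0742)/20.644=0.126 → t=0.187; u2·a0=0.4595·20.644=9.486; a1=8.280 < 9.486 ≤ a1+a2=15.368 → R2 fires; D=3 Y=6 Q=3 G=10
Draw 7: a1=7.452, a2=3.987, a3=2.040, a4=3.096, a0=16.575; τ=−ln(0.3673)/16.575=0.060 → t=0.248; u2·a0=0.6913·16.575=11.458; a1+a2=11.439 < 11.458 ≤ a1+…+a3=13.479 → R3 fires; D=3 Y=8 Q=3 G=9
Draw 8: a1=9.936, a2=3.987, a3=1.836, a4=4.128, a0=19.887; τ=−ln(0.0788)/19.887=0.128 → t=0.375; u2·a0=0.4044·19.887=8.042 ≤ a1=9.936 → R1 fires; D=3 Y=7 Q=3 G=9
Draw 9: a1=8.694, a2=3.987, a3=1.836, a4=3.612, a0=18.129; τ=−ln(0.6188)/18.129=0.026 → t=0.402; u2·a0=0.2712·18.129=4.917 ≤ a1=8.694 → R1 fires; D=3 Y=6 Q=3 G=9
Draw 10: a1=7.452, a2=3.987, a3=1.836, a4=3.096, a0=16.371; τ=−ln(0.7280)/16.371=0.019 → t=0.421; u2·a0=0.6230·16.371=10.199; a1=7.452 < 10.199 ≤ a1+a2=11.439 → R2 fires; D=2 Y=7 Q=2 G=10
Draw 11: a1=5.796, a2=1.772, a3=2.040, a4=2.408, a0=12.016; τ=−ln(0.4494)/12.016=0.067 → t=0.488; u2·a0=0.9600·12.016=11.535; a1+…+a3=9.608 < 11.535 ≤ a1+…+a4=12.016 → R4 fires; D=2 Y=6 Q=1 G=11
Draw 12: a1=4.968, a2=0.886, a3=2.244, a4=1.032, a0=9.130; τ=−ln(0.7441)/9.130=0.032 → t=0.520; u2·a0=0.9625·9.130=8.788; a1+…+a3=8.098 < 8.788 ≤ a1+…+a4=9.130 → R4 fires; D=2 Y=5 Q=0 G=12
Draw 13: a1=4.140, a2=0.000, a3=2.448, a4=0.000, a0=6.588; τ=−ln(0.9369)/6.588=0.010 → t=0.530; u2·a0=0.4638·6.588=3.056 ≤ a1=4.140 → R1 fires; D=2 Y=4 Q=0 G=12
Draw 14: a1=3.312, a2=0.000, a3=2.448, a4=0.000, a0=5.760; τ=−ln(0.1138)/5.760=0.377 → t=0.907 > T=0.55: stop.
G first becomes ≥ 10 when it reaches 10 at the event at t=0.187.

Threshold first reached at t = 0.187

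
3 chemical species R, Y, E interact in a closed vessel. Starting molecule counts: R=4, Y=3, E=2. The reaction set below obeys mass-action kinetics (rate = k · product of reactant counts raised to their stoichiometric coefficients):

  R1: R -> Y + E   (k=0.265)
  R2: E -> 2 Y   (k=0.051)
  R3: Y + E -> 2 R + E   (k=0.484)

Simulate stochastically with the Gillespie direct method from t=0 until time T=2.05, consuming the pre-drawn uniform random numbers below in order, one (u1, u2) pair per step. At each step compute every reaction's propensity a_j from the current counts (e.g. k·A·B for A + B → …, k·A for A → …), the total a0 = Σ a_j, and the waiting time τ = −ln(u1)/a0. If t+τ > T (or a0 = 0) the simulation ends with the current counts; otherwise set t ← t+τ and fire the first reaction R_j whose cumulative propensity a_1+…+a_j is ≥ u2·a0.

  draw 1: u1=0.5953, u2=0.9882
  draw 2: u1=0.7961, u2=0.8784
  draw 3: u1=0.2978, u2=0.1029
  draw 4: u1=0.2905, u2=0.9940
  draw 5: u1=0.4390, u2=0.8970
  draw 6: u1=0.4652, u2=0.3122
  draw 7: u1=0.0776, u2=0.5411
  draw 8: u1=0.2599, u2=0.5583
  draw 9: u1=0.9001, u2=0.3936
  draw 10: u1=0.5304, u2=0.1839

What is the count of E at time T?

E at T = 6

t=0.000: R=4 Y=3 E=2
Draw 1: a1=1.060, a2=0.102, a3=2.904, a0=4.066; τ=−ln(0.5953)/4.066=0.128 → t=0.128; u2·a0=0.9882·4.066=4.018; a1+a2=1.162 < 4.018 ≤ a1+…+a3=4.066 → R3 fires; R=6 Y=2 E=2
Draw 2: a1=1.590, a2=0.102, a3=1.936, a0=3.628; τ=−ln(0.7961)/3.628=0.063 → t=0.190; u2·a0=0.8784·3.628=3.187; a1+a2=1.692 < 3.187 ≤ a1+…+a3=3.628 → R3 fires; R=8 Y=1 E=2
Draw 3: a1=2.120, a2=0.102, a3=0.968, a0=3.190; τ=−ln(0.2978)/3.190=0.380 → t=0.570; u2·a0=0.1029·3.190=0.328 ≤ a1=2.120 → R1 fires; R=7 Y=2 E=3
Draw 4: a1=1.855, a2=0.153, a3=2.904, a0=4.912; τ=−ln(0.2905)/4.912=0.252 → t=0.822; u2·a0=0.9940·4.912=4.883; a1+a2=2.008 < 4.883 ≤ a1+…+a3=4.912 → R3 fires; R=9 Y=1 E=3
Draw 5: a1=2.385, a2=0.153, a3=1.452, a0=3.990; τ=−ln(0.4390)/3.990=0.206 → t=1.028; u2·a0=0.8970·3.990=3.579; a1+a2=2.538 < 3.579 ≤ a1+…+a3=3.990 → R3 fires; R=11 Y=0 E=3
Draw 6: a1=2.915, a2=0.153, a3=0.000, a0=3.068; τ=−ln(0.4652)/3.068=0.249 → t=1.278; u2·a0=0.3122·3.068=0.958 ≤ a1=2.915 → R1 fires; R=10 Y=1 E=4
Draw 7: a1=2.650, a2=0.204, a3=1.936, a0=4.790; τ=−ln(0.0776)/4.790=0.534 → t=1.811; u2·a0=0.5411·4.790=2.592 ≤ a1=2.650 → R1 fires; R=9 Y=2 E=5
Draw 8: a1=2.385, a2=0.255, a3=4.840, a0=7.480; τ=−ln(0.2599)/7.480=0.180 → t=1.991; u2·a0=0.5583·7.480=4.176; a1+a2=2.640 < 4.176 ≤ a1+…+a3=7.480 → R3 fires; R=11 Y=1 E=5
Draw 9: a1=2.915, a2=0.255, a3=2.420, a0=5.590; τ=−ln(0.9001)/5.590=0.019 → t=2.010; u2·a0=0.3936·5.590=2.200 ≤ a1=2.915 → R1 fires; R=10 Y=2 E=6
Draw 10: a1=2.650, a2=0.306, a3=5.808, a0=8.764; τ=−ln(0.5304)/8.764=0.072 → t=2.083 > T=2.05: stop.
Read off E at T=2.05: 6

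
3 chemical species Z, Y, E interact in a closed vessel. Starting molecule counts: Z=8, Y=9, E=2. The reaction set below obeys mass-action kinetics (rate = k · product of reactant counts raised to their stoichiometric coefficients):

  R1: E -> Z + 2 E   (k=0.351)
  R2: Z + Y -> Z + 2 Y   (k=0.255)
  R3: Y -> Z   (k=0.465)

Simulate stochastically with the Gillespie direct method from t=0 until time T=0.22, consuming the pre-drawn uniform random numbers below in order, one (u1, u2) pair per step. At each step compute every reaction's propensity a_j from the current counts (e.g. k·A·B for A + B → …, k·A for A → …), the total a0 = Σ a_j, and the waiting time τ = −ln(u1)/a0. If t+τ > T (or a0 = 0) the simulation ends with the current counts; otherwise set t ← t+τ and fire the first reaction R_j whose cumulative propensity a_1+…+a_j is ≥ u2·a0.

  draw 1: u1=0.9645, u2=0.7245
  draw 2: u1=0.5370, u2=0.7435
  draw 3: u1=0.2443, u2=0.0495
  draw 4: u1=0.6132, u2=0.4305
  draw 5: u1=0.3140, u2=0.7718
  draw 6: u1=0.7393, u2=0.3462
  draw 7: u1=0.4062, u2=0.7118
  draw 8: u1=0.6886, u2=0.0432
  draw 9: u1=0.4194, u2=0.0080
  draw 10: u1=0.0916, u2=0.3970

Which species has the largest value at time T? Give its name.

Dominant species at T: Y

t=0.000: Z=8 Y=9 E=2
Draw 1: a1=0.702, a2=18.360, a3=4.185, a0=23.247; τ=−ln(0.9645)/23.247=0.002 → t=0.002; u2·a0=0.7245·23.247=16.842; a1=0.702 < 16.842 ≤ a1+a2=19.062 → R2 fires; Z=8 Y=10 E=2
Draw 2: a1=0.702, a2=20.400, a3=4.650, a0=25.752; τ=−ln(0.5370)/25.752=0.024 → t=0.026; u2·a0=0.7435·25.752=19.147; a1=0.702 < 19.147 ≤ a1+a2=21.102 → R2 fires; Z=8 Y=11 E=2
Draw 3: a1=0.702, a2=22.440, a3=5.115, a0=28.257; τ=−ln(0.2443)/28.257=0.050 → t=0.076; u2·a0=0.0495·28.257=1.399; a1=0.702 < 1.399 ≤ a1+a2=23.142 → R2 fires; Z=8 Y=12 E=2
Draw 4: a1=0.702, a2=24.480, a3=5.580, a0=30.762; τ=−ln(0.6132)/30.762=0.016 → t=0.091; u2·a0=0.4305·30.762=13.243; a1=0.702 < 13.243 ≤ a1+a2=25.182 → R2 fires; Z=8 Y=13 E=2
Draw 5: a1=0.702, a2=26.520, a3=6.045, a0=33.267; τ=−ln(0.3140)/33.267=0.035 → t=0.126; u2·a0=0.7718·33.267=25.675; a1=0.702 < 25.675 ≤ a1+a2=27.222 → R2 fires; Z=8 Y=14 E=2
Draw 6: a1=0.702, a2=28.560, a3=6.510, a0=35.772; τ=−ln(0.7393)/35.772=0.008 → t=0.135; u2·a0=0.3462·35.772=12.384; a1=0.702 < 12.384 ≤ a1+a2=29.262 → R2 fires; Z=8 Y=15 E=2
Draw 7: a1=0.702, a2=30.600, a3=6.975, a0=38.277; τ=−ln(0.4062)/38.277=0.024 → t=0.158; u2·a0=0.7118·38.277=27.246; a1=0.702 < 27.246 ≤ a1+a2=31.302 → R2 fires; Z=8 Y=16 E=2
Draw 8: a1=0.702, a2=32.640, a3=7.440, a0=40.782; τ=−ln(0.6886)/40.782=0.009 → t=0.167; u2·a0=0.0432·40.782=1.762; a1=0.702 < 1.762 ≤ a1+a2=33.342 → R2 fires; Z=8 Y=17 E=2
Draw 9: a1=0.702, a2=34.680, a3=7.905, a0=43.287; τ=−ln(0.4194)/43.287=0.020 → t=0.187; u2·a0=0.0080·43.287=0.346 ≤ a1=0.702 → R1 fires; Z=9 Y=17 E=3
Draw 10: a1=1.053, a2=39.015, a3=7.905, a0=47.973; τ=−ln(0.0916)/47.973=0.050 → t=0.237 > T=0.22: stop.
At T=0.22: Z=9 Y=17 E=3; the largest is Y.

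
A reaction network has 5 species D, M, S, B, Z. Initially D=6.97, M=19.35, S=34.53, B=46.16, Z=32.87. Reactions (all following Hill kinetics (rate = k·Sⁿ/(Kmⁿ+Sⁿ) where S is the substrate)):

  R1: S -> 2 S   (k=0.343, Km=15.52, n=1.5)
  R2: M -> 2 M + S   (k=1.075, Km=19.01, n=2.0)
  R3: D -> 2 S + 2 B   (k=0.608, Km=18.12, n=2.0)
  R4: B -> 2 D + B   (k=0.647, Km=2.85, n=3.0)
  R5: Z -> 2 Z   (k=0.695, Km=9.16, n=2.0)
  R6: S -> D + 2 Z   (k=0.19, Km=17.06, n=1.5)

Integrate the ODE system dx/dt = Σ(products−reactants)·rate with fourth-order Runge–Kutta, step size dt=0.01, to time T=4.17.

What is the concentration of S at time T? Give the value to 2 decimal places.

RK4 with dt=0.01: 417 steps to T=4.17. Trajectory (selected grid times):
t=0.00: D=6.97 M=19.35 S=34.53 B=46.16 Z=32.87
t=0.46: D=7.59 M=19.60 S=34.92 B=46.24 Z=33.30
t=0.93: D=8.22 M=19.87 S=35.33 B=46.33 Z=33.73
t=1.39: D=8.83 M=20.13 S=35.75 B=46.43 Z=34.16
t=1.85: D=9.43 M=20.39 S=36.18 B=46.54 Z=34.59
t=2.32: D=10.05 M=20.66 S=36.64 B=46.67 Z=35.03
t=2.78: D=10.64 M=20.93 S=37.10 B=46.81 Z=35.47
t=3.24: D=11.23 M=21.20 S=37.58 B=46.96 Z=35.90
t=3.71: D=11.82 M=21.48 S=38.09 B=47.12 Z=36.34
t=4.17: D=12.40 M=21.76 S=38.60 B=47.30 Z=36.78
Read off S at T=4.17: 38.60

S at T = 38.60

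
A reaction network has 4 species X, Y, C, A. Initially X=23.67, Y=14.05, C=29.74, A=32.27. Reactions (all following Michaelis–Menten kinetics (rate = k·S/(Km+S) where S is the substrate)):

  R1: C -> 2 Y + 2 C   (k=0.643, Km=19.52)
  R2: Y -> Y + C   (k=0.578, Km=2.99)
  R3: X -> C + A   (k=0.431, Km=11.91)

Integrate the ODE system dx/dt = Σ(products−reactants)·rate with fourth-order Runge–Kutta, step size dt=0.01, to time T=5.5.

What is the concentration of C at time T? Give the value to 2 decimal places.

C at T = 36.20

RK4 with dt=0.01: 550 steps to T=5.5. Trajectory (selected grid times):
t=0.00: X=23.67 Y=14.05 C=29.74 A=32.27
t=0.61: X=23.50 Y=14.53 C=30.44 A=32.44
t=1.22: X=23.32 Y=15.01 C=31.15 A=32.62
t=1.83: X=23.15 Y=15.49 C=31.86 A=32.79
t=2.44: X=22.97 Y=15.98 C=32.58 A=32.97
t=3.06: X=22.80 Y=16.48 C=33.31 A=33.14
t=3.67: X=22.63 Y=16.98 C=34.02 A=33.31
t=4.28: X=22.45 Y=17.48 C=34.75 A=33.49
t=4.89: X=22.28 Y=17.98 C=35.47 A=33.66
t=5.50: X=22.11 Y=18.49 C=36.20 A=33.83
Read off C at T=5.5: 36.20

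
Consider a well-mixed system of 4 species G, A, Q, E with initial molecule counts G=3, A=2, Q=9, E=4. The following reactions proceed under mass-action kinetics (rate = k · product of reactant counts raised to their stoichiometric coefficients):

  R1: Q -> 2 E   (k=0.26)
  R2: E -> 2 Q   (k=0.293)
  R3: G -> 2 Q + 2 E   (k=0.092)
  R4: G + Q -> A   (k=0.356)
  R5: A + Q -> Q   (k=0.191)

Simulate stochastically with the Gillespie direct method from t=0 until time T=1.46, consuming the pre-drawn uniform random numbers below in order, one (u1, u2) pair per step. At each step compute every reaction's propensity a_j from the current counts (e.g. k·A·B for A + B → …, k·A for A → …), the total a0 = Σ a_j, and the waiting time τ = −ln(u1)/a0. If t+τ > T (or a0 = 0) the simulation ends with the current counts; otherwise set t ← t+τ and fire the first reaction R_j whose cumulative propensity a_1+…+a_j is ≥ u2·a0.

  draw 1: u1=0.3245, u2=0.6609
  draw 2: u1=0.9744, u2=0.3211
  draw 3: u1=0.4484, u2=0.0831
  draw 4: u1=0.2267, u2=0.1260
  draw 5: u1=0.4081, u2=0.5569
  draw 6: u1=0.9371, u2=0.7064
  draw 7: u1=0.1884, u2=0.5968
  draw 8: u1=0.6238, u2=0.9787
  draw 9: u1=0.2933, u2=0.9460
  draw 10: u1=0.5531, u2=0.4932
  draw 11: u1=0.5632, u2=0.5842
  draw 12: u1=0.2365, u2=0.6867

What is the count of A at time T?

t=0.000: G=3 A=2 Q=9 E=4
Draw 1: a1=2.340, a2=1.172, a3=0.276, a4=9.612, a5=3.438, a0=16.838; τ=−ln(0.3245)/16.838=0.067 → t=0.067; u2·a0=0.6609·16.838=11.128; a1+…+a3=3.788 < 11.128 ≤ a1+…+a4=13.400 → R4 fires; G=2 A=3 Q=8 E=4
Draw 2: a1=2.080, a2=1.172, a3=0.184, a4=5.696, a5=4.584, a0=13.716; τ=−ln(0.9744)/13.716=0.002 → t=0.069; u2·a0=0.3211·13.716=4.404; a1+…+a3=3.436 < 4.404 ≤ a1+…+a4=9.132 → R4 fires; G=1 A=4 Q=7 E=4
Draw 3: a1=1.820, a2=1.172, a3=0.092, a4=2.492, a5=5.348, a0=10.924; τ=−ln(0.4484)/10.924=0.073 → t=0.142; u2·a0=0.0831·10.924=0.908 ≤ a1=1.820 → R1 fires; G=1 A=4 Q=6 E=6
Draw 4: a1=1.560, a2=1.758, a3=0.092, a4=2.136, a5=4.584, a0=10.130; τ=−ln(0.2267)/10.130=0.147 → t=0.289; u2·a0=0.1260·10.130=1.276 ≤ a1=1.560 → R1 fires; G=1 A=4 Q=5 E=8
Draw 5: a1=1.300, a2=2.344, a3=0.092, a4=1.780, a5=3.820, a0=9.336; τ=−ln(0.4081)/9.336=0.096 → t=0.385; u2·a0=0.5569·9.336=5.199; a1+…+a3=3.736 < 5.199 ≤ a1+…+a4=5.516 → R4 fires; G=0 A=5 Q=4 E=8
Draw 6: a1=1.040, a2=2.344, a3=0.000, a4=0.000, a5=3.820, a0=7.204; τ=−ln(0.9371)/7.204=0.009 → t=0.394; u2·a0=0.7064·7.204=5.089; a1+…+a4=3.384 < 5.089 ≤ a1+…+a5=7.204 → R5 fires; G=0 A=4 Q=4 E=8
Draw 7: a1=1.040, a2=2.344, a3=0.000, a4=0.000, a5=3.056, a0=6.440; τ=−ln(0.1884)/6.440=0.259 → t=0.653; u2·a0=0.5968·6.440=3.843; a1+…+a4=3.384 < 3.843 ≤ a1+…+a5=6.440 → R5 fires; G=0 A=3 Q=4 E=8
Draw 8: a1=1.040, a2=2.344, a3=0.000, a4=0.000, a5=2.292, a0=5.676; τ=−ln(0.6238)/5.676=0.083 → t=0.736; u2·a0=0.9787·5.676=5.555; a1+…+a4=3.384 < 5.555 ≤ a1+…+a5=5.676 → R5 fires; G=0 A=2 Q=4 E=8
Draw 9: a1=1.040, a2=2.344, a3=0.000, a4=0.000, a5=1.528, a0=4.912; τ=−ln(0.2933)/4.912=0.250 → t=0.986; u2·a0=0.9460·4.912=4.647; a1+…+a4=3.384 < 4.647 ≤ a1+…+a5=4.912 → R5 fires; G=0 A=1 Q=4 E=8
Draw 10: a1=1.040, a2=2.344, a3=0.000, a4=0.000, a5=0.764, a0=4.148; τ=−ln(0.5531)/4.148=0.143 → t=1.128; u2·a0=0.4932·4.148=2.046; a1=1.040 < 2.046 ≤ a1+a2=3.384 → R2 fires; G=0 A=1 Q=6 E=7
Draw 11: a1=1.560, a2=2.051, a3=0.000, a4=0.000, a5=1.146, a0=4.757; τ=−ln(0.5632)/4.757=0.121 → t=1.249; u2·a0=0.5842·4.757=2.779; a1=1.560 < 2.779 ≤ a1+a2=3.611 → R2 fires; G=0 A=1 Q=8 E=6
Draw 12: a1=2.080, a2=1.758, a3=0.000, a4=0.000, a5=1.528, a0=5.366; τ=−ln(0.2365)/5.366=0.269 → t=1.518 > T=1.46: stop.
Read off A at T=1.46: 1

A at T = 1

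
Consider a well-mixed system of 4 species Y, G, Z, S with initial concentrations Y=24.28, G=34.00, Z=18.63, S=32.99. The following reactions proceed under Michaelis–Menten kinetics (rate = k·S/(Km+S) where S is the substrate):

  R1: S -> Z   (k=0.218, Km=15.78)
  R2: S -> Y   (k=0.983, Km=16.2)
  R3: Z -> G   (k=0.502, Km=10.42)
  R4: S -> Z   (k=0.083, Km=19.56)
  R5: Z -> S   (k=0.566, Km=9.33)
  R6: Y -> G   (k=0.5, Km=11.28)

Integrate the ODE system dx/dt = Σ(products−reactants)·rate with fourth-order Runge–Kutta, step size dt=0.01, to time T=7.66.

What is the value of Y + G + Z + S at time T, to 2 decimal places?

Check how each reaction changes W = Y + G + Z + S (weight of products minus weight of reactants):
R1: S -> Z: (1·1) − (1·1) = 1 − 1 = 0
R2: S -> Y: (1·1) − (1·1) = 1 − 1 = 0
R3: Z -> G: (1·1) − (1·1) = 1 − 1 = 0
R4: S -> Z: (1·1) − (1·1) = 1 − 1 = 0
R5: Z -> S: (1·1) − (1·1) = 1 − 1 = 0
R6: Y -> G: (1·1) − (1·1) = 1 − 1 = 0
Every reaction leaves W unchanged, so W is conserved and no simulation is needed: W(T) = W(0) = 24.28 + 34.00 + 18.63 + 32.99 = 109.90

Value at T = 109.90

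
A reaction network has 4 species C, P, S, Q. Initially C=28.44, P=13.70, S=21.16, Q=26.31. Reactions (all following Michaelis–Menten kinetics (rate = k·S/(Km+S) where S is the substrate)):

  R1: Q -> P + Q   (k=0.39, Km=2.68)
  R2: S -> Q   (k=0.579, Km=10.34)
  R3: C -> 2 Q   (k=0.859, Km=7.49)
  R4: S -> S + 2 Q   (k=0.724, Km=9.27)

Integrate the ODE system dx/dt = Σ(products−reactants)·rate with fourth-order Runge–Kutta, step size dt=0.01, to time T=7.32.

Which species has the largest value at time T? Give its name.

RK4 with dt=0.01: 732 steps to T=7.32. Trajectory (selected grid times):
t=0.00: C=28.44 P=13.70 S=21.16 Q=26.31
t=0.81: C=27.89 P=13.99 S=20.85 Q=28.54
t=1.63: C=27.34 P=14.28 S=20.53 Q=30.78
t=2.44: C=26.79 P=14.57 S=20.22 Q=32.99
t=3.25: C=26.25 P=14.87 S=19.91 Q=35.19
t=4.07: C=25.70 P=15.16 S=19.60 Q=37.40
t=4.88: C=25.16 P=15.46 S=19.29 Q=39.57
t=5.69: C=24.63 P=15.75 S=18.99 Q=41.74
t=6.51: C=24.09 P=16.06 S=18.68 Q=43.92
t=7.32: C=23.56 P=16.35 S=18.38 Q=46.06
At T=7.32: C=23.56 P=16.35 S=18.38 Q=46.06; the largest is Q.

Dominant species at T: Q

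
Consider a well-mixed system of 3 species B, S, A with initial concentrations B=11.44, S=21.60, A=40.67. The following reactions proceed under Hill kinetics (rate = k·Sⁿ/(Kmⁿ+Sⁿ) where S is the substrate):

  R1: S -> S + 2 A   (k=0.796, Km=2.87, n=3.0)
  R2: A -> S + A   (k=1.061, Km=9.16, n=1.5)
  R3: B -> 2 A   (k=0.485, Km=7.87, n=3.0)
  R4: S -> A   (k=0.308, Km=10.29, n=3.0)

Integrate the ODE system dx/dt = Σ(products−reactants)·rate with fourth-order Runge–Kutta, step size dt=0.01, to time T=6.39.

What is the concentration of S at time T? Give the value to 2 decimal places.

S at T = 26.04

RK4 with dt=0.01: 639 steps to T=6.39. Trajectory (selected grid times):
t=0.00: B=11.44 S=21.60 A=40.67
t=0.71: B=11.18 S=22.08 A=42.51
t=1.42: B=10.93 S=22.57 A=44.34
t=2.13: B=10.68 S=23.06 A=46.17
t=2.84: B=10.44 S=23.55 A=47.99
t=3.55: B=10.20 S=24.05 A=49.79
t=4.26: B=9.97 S=24.55 A=51.59
t=4.97: B=9.74 S=25.04 A=53.38
t=5.68: B=9.51 S=25.54 A=55.16
t=6.39: B=9.30 S=26.04 A=56.93
Read off S at T=6.39: 26.04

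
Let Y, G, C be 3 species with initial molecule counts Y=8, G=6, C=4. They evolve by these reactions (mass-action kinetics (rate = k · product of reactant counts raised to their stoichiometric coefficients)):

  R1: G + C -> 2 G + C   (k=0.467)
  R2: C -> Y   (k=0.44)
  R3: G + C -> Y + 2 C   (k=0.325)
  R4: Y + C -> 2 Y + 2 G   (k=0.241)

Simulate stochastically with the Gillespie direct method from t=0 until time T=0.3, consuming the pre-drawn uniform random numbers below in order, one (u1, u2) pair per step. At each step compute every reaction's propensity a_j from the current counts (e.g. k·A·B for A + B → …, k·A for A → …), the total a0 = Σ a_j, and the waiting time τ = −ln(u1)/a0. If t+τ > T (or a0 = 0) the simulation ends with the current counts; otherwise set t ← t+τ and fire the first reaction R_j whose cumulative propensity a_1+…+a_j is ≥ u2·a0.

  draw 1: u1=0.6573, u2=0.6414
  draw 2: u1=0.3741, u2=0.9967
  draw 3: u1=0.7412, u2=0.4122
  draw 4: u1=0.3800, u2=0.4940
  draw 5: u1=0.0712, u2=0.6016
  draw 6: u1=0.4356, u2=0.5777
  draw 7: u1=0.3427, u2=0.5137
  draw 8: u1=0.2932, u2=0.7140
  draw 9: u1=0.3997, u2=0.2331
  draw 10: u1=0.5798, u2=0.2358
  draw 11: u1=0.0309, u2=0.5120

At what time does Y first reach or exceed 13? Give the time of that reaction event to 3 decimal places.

Threshold first reached at t = 0.173

t=0.000: Y=8 G=6 C=4
Draw 1: a1=11.208, a2=1.760, a3=7.800, a4=7.712, a0=28.480; τ=−ln(0.6573)/28.480=0.015 → t=0.015; u2·a0=0.6414·28.480=18.267; a1+a2=12.968 < 18.267 ≤ a1+…+a3=20.768 → R3 fires; Y=9 G=5 C=5
Draw 2: a1=11.675, a2=2.200, a3=8.125, a4=10.845, a0=32.845; τ=−ln(0.3741)/32.845=0.030 → t=0.045; u2·a0=0.9967·32.845=32.737; a1+…+a3=22.000 < 32.737 ≤ a1+…+a4=32.845 → R4 fires; Y=10 G=7 C=4
Draw 3: a1=13.076, a2=1.760, a3=9.100, a4=9.640, a0=33.576; τ=−ln(0.7412)/33.576=0.009 → t=0.054; u2·a0=0.4122·33.576=13.840; a1=13.076 < 13.840 ≤ a1+a2=14.836 → R2 fires; Y=11 G=7 C=3
Draw 4: a1=9.807, a2=1.320, a3=6.825, a4=7.953, a0=25.905; τ=−ln(0.3800)/25.905=0.037 → t=0.091; u2·a0=0.4940·25.905=12.797; a1+a2=11.127 < 12.797 ≤ a1+…+a3=17.952 → R3 fires; Y=12 G=6 C=4
Draw 5: a1=11.208, a2=1.760, a3=7.800, a4=11.568, a0=32.336; τ=−ln(0.0712)/32.336=0.082 → t=0.173; u2·a0=0.6016·32.336=19.453; a1+a2=12.968 < 19.453 ≤ a1+…+a3=20.768 → R3 fires; Y=13 G=5 C=5
Draw 6: a1=11.675, a2=2.200, a3=8.125, a4=15.665, a0=37.665; τ=−ln(0.4356)/37.665=0.022 → t=0.195; u2·a0=0.5777·37.665=21.759; a1+a2=13.875 < 21.759 ≤ a1+…+a3=22.000 → R3 fires; Y=14 G=4 C=6
Draw 7: a1=11.208, a2=2.640, a3=7.800, a4=20.244, a0=41.892; τ=−ln(0.3427)/41.892=0.026 → t=0.220; u2·a0=0.5137·41.892=21.520; a1+a2=13.848 < 21.520 ≤ a1+…+a3=21.648 → R3 fires; Y=15 G=3 C=7
Draw 8: a1=9.807, a2=3.080, a3=6.825, a4=25.305, a0=45.017; τ=−ln(0.2932)/45.017=0.027 → t=0.248; u2·a0=0.7140·45.017=32.142; a1+…+a3=19.712 < 32.142 ≤ a1+…+a4=45.017 → R4 fires; Y=16 G=5 C=6
Draw 9: a1=14.010, a2=2.640, a3=9.750, a4=23.136, a0=49.536; τ=−ln(0.3997)/49.536=0.019 → t=0.266; u2·a0=0.2331·49.536=11.547 ≤ a1=14.010 → R1 fires; Y=16 G=6 C=6
Draw 10: a1=16.812, a2=2.640, a3=11.700, a4=23.136, a0=54.288; τ=−ln(0.5798)/54.288=0.010 → t=0.276; u2·a0=0.2358·54.288=12.801 ≤ a1=16.812 → R1 fires; Y=16 G=7 C=6
Draw 11: a1=19.614, a2=2.640, a3=13.650, a4=23.136, a0=59.040; τ=−ln(0.0309)/59.040=0.059 → t=0.335 > T=0.3: stop.
Y first becomes ≥ 13 when it reaches 13 at the event at t=0.173.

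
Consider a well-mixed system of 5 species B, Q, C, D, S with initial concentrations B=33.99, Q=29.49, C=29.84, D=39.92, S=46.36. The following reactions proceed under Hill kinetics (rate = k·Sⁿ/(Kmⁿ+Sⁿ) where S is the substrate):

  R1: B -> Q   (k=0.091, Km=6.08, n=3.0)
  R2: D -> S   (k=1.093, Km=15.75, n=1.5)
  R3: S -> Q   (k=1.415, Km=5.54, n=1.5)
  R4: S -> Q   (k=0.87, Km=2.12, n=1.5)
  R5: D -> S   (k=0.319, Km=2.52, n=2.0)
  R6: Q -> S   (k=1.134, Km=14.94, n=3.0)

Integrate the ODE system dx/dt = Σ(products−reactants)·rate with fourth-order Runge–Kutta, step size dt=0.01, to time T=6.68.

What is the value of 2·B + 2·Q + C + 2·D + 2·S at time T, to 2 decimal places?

Check how each reaction changes W = 2·B + 2·Q + C + 2·D + 2·S (weight of products minus weight of reactants):
R1: B -> Q: (2·1) − (2·1) = 2 − 2 = 0
R2: D -> S: (2·1) − (2·1) = 2 − 2 = 0
R3: S -> Q: (2·1) − (2·1) = 2 − 2 = 0
R4: S -> Q: (2·1) − (2·1) = 2 − 2 = 0
R5: D -> S: (2·1) − (2·1) = 2 − 2 = 0
R6: Q -> S: (2·1) − (2·1) = 2 − 2 = 0
Every reaction leaves W unchanged, so W is conserved and no simulation is needed: W(T) = W(0) = 2·33.99 + 2·29.49 + 29.84 + 2·39.92 + 2·46.36 = 329.36

Value at T = 329.36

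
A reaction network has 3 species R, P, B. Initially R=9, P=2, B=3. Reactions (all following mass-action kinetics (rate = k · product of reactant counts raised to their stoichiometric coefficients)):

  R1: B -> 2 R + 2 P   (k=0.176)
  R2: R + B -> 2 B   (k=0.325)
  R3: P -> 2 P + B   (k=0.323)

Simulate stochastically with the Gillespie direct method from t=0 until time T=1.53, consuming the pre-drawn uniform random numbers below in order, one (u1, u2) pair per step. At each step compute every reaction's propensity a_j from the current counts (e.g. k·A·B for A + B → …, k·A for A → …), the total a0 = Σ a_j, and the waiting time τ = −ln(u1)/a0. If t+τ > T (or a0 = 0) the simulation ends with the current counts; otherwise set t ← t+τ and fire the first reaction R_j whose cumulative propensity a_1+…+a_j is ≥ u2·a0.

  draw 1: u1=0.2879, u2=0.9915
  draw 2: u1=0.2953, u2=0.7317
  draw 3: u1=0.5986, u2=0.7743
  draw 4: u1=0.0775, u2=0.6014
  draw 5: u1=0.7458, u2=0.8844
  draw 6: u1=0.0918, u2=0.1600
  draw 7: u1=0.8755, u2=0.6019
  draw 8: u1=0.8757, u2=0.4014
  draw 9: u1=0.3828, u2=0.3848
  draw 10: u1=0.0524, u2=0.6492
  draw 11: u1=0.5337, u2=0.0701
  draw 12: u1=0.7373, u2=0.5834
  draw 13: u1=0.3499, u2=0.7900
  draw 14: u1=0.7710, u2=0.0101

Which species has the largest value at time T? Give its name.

t=0.000: R=9 P=2 B=3
Draw 1: a1=0.528, a2=8.775, a3=0.646, a0=9.949; τ=−ln(0.2879)/9.949=0.125 → t=0.125; u2·a0=0.9915·9.949=9.864; a1+a2=9.303 < 9.864 ≤ a1+…+a3=9.949 → R3 fires; R=9 P=3 B=4
Draw 2: a1=0.704, a2=11.700, a3=0.969, a0=13.373; τ=−ln(0.2953)/13.373=0.091 → t=0.216; u2·a0=0.7317·13.373=9.785; a1=0.704 < 9.785 ≤ a1+a2=12.404 → R2 fires; R=8 P=3 B=5
Draw 3: a1=0.880, a2=13.000, a3=0.969, a0=14.849; τ=−ln(0.5986)/14.849=0.035 → t=0.251; u2·a0=0.7743·14.849=11.498; a1=0.880 < 11.498 ≤ a1+a2=13.880 → R2 fires; R=7 P=3 B=6
Draw 4: a1=1.056, a2=13.650, a3=0.969, a0=15.675; τ=−ln(0.0775)/15.675=0.163 → t=0.414; u2·a0=0.6014·15.675=9.427; a1=1.056 < 9.427 ≤ a1+a2=14.706 → R2 fires; R=6 P=3 B=7
Draw 5: a1=1.232, a2=13.650, a3=0.969, a0=15.851; τ=−ln(0.7458)/15.851=0.019 → t=0.433; u2·a0=0.8844·15.851=14.019; a1=1.232 < 14.019 ≤ a1+a2=14.882 → R2 fires; R=5 P=3 B=8
Draw 6: a1=1.408, a2=13.000, a3=0.969, a0=15.377; τ=−ln(0.0918)/15.377=0.155 → t=0.588; u2·a0=0.1600·15.377=2.460; a1=1.408 < 2.460 ≤ a1+a2=14.408 → R2 fires; R=4 P=3 B=9
Draw 7: a1=1.584, a2=11.700, a3=0.969, a0=14.253; τ=−ln(0.8755)/14.253=0.009 → t=0.597; u2·a0=0.6019·14.253=8.579; a1=1.584 < 8.579 ≤ a1+a2=13.284 → R2 fires; R=3 P=3 B=10
Draw 8: a1=1.760, a2=9.750, a3=0.969, a0=12.479; τ=−ln(0.8757)/12.479=0.011 → t=0.608; u2·a0=0.4014·12.479=5.009; a1=1.760 < 5.009 ≤ a1+a2=11.510 → R2 fires; R=2 P=3 B=11
Draw 9: a1=1.936, a2=7.150, a3=0.969, a0=10.055; τ=−ln(0.3828)/10.055=0.095 → t=0.703; u2·a0=0.3848·10.055=3.869; a1=1.936 < 3.869 ≤ a1+a2=9.086 → R2 fires; R=1 P=3 B=12
Draw 10: a1=2.112, a2=3.900, a3=0.969, a0=6.981; τ=−ln(0.0524)/6.981=0.422 → t=1.126; u2·a0=0.6492·6.981=4.532; a1=2.112 < 4.532 ≤ a1+a2=6.012 → R2 fires; R=0 P=3 B=13
Draw 11: a1=2.288, a2=0.000, a3=0.969, a0=3.257; τ=−ln(0.5337)/3.257=0.193 → t=1.319; u2·a0=0.0701·3.257=0.228 ≤ a1=2.288 → R1 fires; R=2 P=5 B=12
Draw 12: a1=2.112, a2=7.800, a3=1.615, a0=11.527; τ=−ln(0.7373)/11.527=0.026 → t=1.345; u2·a0=0.5834·11.527=6.725; a1=2.112 < 6.725 ≤ a1+a2=9.912 → R2 fires; R=1 P=5 B=13
Draw 13: a1=2.288, a2=4.225, a3=1.615, a0=8.128; τ=−ln(0.3499)/8.128=0.129 → t=1.474; u2·a0=0.7900·8.128=6.421; a1=2.288 < 6.421 ≤ a1+a2=6.513 → R2 fires; R=0 P=5 B=14
Draw 14: a1=2.464, a2=0.000, a3=1.615, a0=4.079; τ=−ln(0.7710)/4.079=0.064 → t=1.538 > T=1.53: stop.
At T=1.53: R=0 P=5 B=14; the largest is B.

Dominant species at T: B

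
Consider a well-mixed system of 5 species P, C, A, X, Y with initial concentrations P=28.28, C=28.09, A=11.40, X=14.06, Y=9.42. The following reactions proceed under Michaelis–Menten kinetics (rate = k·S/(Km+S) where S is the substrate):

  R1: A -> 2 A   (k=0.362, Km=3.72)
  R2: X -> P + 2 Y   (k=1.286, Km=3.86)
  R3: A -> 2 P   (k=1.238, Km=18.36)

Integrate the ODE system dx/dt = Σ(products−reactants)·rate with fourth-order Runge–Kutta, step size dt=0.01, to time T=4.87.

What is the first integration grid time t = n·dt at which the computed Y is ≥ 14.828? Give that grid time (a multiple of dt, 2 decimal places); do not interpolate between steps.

Threshold first reached at t = 2.75

RK4 with dt=0.01: 487 steps to T=4.87. Trajectory (selected grid times):
t=0.00: P=28.28 C=28.09 A=11.40 X=14.06 Y=9.42
t=0.54: P=29.33 C=28.09 A=11.29 X=13.52 Y=10.51
t=1.08: P=30.38 C=28.09 A=11.18 X=12.98 Y=11.58
t=1.62: P=31.42 C=28.09 A=11.08 X=12.45 Y=12.65
t=2.16: P=32.45 C=28.09 A=10.97 X=11.92 Y=13.70
t=2.71: P=33.48 C=28.09 A=10.87 X=11.39 Y=14.76
t=2.74: P=33.54 C=28.09 A=10.86 X=11.36 Y=14.82
t=2.75: P=33.56 C=28.09 A=10.86 X=11.35 Y=14.84
t=3.25: P=34.50 C=28.09 A=10.77 X=10.87 Y=15.79
t=3.79: P=35.50 C=28.09 A=10.67 X=10.36 Y=16.81
t=4.33: P=36.49 C=28.09 A=10.57 X=9.86 Y=17.82
t=4.87: P=37.47 C=28.09 A=10.47 X=9.37 Y=18.81
Y(2.74)=14.821 < 14.828 but Y(2.75)=14.840 ≥ 14.828, so the first grid time is t=2.75.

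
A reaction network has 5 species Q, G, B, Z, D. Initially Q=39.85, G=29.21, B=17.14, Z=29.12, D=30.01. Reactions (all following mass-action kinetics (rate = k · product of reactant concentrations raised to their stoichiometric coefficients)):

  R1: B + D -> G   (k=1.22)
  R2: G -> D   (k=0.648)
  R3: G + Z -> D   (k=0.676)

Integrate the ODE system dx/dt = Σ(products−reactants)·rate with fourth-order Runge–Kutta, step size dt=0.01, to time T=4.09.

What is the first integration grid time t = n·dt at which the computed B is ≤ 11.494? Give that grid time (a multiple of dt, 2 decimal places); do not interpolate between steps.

RK4 with dt=0.01: 409 steps to T=4.09. Trajectory (selected grid times):
t=0.00: Q=39.85 G=29.21 B=17.14 Z=29.12 D=30.01
t=0.01: Q=39.85 G=29.06 B=11.89 Z=23.90 D=30.16
t=0.02: Q=39.85 G=28.34 B=8.19 Z=19.68 D=30.88
t=0.45: Q=39.85 G=12.34 B=0.00 Z=0.15 D=46.88
t=0.91: Q=39.85 G=9.04 B=0.00 Z=0.01 D=50.18
t=1.36: Q=39.85 G=6.75 B=0.00 Z=0.00 D=52.47
t=1.82: Q=39.85 G=5.01 B=0.00 Z=0.00 D=54.21
t=2.27: Q=39.85 G=3.74 B=0.00 Z=0.00 D=55.48
t=2.73: Q=39.85 G=2.78 B=0.00 Z=0.00 D=56.44
t=3.18: Q=39.85 G=2.08 B=0.00 Z=0.00 D=57.14
t=3.64: Q=39.85 G=1.54 B=0.00 Z=0.00 D=57.68
t=4.09: Q=39.85 G=1.15 B=0.00 Z=0.00 D=58.07
B(0.01)=11.886 > 11.494 but B(0.02)=8.195 ≤ 11.494, so the first grid time is t=0.02.

Threshold first reached at t = 0.02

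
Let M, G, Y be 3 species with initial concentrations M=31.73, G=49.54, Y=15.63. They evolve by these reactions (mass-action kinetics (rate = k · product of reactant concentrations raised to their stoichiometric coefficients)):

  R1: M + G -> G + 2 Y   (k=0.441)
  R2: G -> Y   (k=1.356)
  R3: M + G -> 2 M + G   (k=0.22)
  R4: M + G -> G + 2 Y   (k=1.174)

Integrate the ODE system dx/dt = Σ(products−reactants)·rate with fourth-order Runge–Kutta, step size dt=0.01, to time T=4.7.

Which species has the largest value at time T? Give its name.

RK4 with dt=0.01: 470 steps to T=4.7. Trajectory (selected grid times):
t=0.00: M=31.73 G=49.54 Y=15.63
t=0.52: M=0.00 G=24.48 Y=114.16
t=1.04: M=0.00 G=12.09 Y=126.55
t=1.57: M=0.00 G=5.89 Y=132.74
t=2.09: M=0.00 G=2.91 Y=135.73
t=2.61: M=0.00 G=1.44 Y=137.20
t=3.13: M=0.00 G=0.71 Y=137.93
t=3.66: M=0.00 G=0.35 Y=138.29
t=4.18: M=0.00 G=0.17 Y=138.47
t=4.70: M=0.00 G=0.08 Y=138.55
At T=4.7: M=0.00 G=0.08 Y=138.55; the largest is Y.

Dominant species at T: Y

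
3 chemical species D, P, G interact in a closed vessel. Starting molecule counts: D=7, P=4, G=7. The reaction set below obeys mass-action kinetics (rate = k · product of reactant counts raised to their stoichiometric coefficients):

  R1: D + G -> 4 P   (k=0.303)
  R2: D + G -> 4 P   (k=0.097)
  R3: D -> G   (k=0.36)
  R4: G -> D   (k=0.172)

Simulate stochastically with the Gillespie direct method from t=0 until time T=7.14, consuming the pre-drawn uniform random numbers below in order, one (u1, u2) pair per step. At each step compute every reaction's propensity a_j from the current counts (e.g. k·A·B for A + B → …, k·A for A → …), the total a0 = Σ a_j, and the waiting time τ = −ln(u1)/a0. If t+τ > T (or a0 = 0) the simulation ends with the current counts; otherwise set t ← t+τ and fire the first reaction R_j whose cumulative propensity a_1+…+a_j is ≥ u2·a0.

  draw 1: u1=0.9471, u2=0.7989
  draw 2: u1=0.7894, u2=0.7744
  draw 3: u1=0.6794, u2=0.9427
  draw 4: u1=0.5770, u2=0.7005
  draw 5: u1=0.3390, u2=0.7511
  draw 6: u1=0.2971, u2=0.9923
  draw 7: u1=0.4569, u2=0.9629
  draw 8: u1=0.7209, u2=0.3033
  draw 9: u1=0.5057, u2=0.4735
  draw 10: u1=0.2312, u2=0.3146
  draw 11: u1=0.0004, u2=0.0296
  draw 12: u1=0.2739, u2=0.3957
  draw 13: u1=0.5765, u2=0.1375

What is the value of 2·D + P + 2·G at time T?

Value at T = 32

Check how each reaction changes W = 2·D + P + 2·G (weight of products minus weight of reactants):
R1: D + G -> 4 P: (1·4) − (2·1 + 2·1) = 4 − 4 = 0
R2: D + G -> 4 P: (1·4) − (2·1 + 2·1) = 4 − 4 = 0
R3: D -> G: (2·1) − (2·1) = 2 − 2 = 0
R4: G -> D: (2·1) − (2·1) = 2 − 2 = 0
Every reaction leaves W unchanged, so W is conserved and no simulation is needed: W(T) = W(0) = 2·7 + 4 + 2·7 = 32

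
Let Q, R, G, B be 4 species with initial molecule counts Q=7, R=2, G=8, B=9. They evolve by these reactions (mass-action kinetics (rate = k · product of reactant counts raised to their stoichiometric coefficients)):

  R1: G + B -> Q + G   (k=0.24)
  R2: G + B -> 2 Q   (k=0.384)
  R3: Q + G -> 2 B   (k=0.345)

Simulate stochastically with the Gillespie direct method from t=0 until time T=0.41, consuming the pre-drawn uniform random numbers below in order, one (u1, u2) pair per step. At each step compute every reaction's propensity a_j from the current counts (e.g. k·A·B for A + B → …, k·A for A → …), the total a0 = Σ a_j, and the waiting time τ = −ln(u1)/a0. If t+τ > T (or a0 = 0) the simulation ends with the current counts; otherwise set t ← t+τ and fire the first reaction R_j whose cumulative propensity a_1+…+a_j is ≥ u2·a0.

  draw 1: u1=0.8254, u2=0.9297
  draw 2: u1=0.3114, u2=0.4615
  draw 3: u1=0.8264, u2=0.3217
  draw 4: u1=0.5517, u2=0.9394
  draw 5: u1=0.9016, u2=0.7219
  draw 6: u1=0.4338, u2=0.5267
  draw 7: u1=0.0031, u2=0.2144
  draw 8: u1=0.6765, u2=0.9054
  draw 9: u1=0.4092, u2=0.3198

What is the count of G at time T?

G at T = 1

t=0.000: Q=7 R=2 G=8 B=9
Draw 1: a1=17.280, a2=27.648, a3=19.320, a0=64.248; τ=−ln(0.8254)/64.248=0.003 → t=0.003; u2·a0=0.9297·64.248=59.731; a1+a2=44.928 < 59.731 ≤ a1+…+a3=64.248 → R3 fires; Q=6 R=2 G=7 B=11
Draw 2: a1=18.480, a2=29.568, a3=14.490, a0=62.538; τ=−ln(0.3114)/62.538=0.019 → t=0.022; u2·a0=0.4615·62.538=28.861; a1=18.480 < 28.861 ≤ a1+a2=48.048 → R2 fires; Q=8 R=2 G=6 B=10
Draw 3: a1=14.400, a2=23.040, a3=16.560, a0=54.000; τ=−ln(0.8264)/54.000=0.004 → t=0.025; u2·a0=0.3217·54.000=17.372; a1=14.400 < 17.372 ≤ a1+a2=37.440 → R2 fires; Q=10 R=2 G=5 B=9
Draw 4: a1=10.800, a2=17.280, a3=17.250, a0=45.330; τ=−ln(0.5517)/45.330=0.013 → t=0.038; u2·a0=0.9394·45.330=42.583; a1+a2=28.080 < 42.583 ≤ a1+…+a3=45.330 → R3 fires; Q=9 R=2 G=4 B=11
Draw 5: a1=10.560, a2=16.896, a3=12.420, a0=39.876; τ=−ln(0.9016)/39.876=0.003 → t=0.041; u2·a0=0.7219·39.876=28.786; a1+a2=27.456 < 28.786 ≤ a1+…+a3=39.876 → R3 fires; Q=8 R=2 G=3 B=13
Draw 6: a1=9.360, a2=14.976, a3=8.280, a0=32.616; τ=−ln(0.4338)/32.616=0.026 → t=0.066; u2·a0=0.5267·32.616=17.179; a1=9.360 < 17.179 ≤ a1+a2=24.336 → R2 fires; Q=10 R=2 G=2 B=12
Draw 7: a1=5.760, a2=9.216, a3=6.900, a0=21.876; τ=−ln(0.0031)/21.876=0.264 → t=0.331; u2·a0=0.2144·21.876=4.690 ≤ a1=5.760 → R1 fires; Q=11 R=2 G=2 B=11
Draw 8: a1=5.280, a2=8.448, a3=7.590, a0=21.318; τ=−ln(0.6765)/21.318=0.018 → t=0.349; u2·a0=0.9054·21.318=19.301; a1+a2=13.728 < 19.301 ≤ a1+…+a3=21.318 → R3 fires; Q=10 R=2 G=1 B=13
Draw 9: a1=3.120, a2=4.992, a3=3.450, a0=11.562; τ=−ln(0.4092)/11.562=0.077 → t=0.426 > T=0.41: stop.
Read off G at T=0.41: 1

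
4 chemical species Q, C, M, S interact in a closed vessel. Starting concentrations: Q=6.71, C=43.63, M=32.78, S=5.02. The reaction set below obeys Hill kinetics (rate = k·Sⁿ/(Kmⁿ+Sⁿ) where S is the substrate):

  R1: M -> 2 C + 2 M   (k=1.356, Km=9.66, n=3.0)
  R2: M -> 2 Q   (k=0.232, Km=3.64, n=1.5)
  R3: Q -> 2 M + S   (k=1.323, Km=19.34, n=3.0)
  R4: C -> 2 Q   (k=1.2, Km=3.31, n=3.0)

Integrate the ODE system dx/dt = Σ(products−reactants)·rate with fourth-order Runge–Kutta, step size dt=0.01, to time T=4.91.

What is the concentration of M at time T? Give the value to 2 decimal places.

M at T = 41.47

RK4 with dt=0.01: 491 steps to T=4.91. Trajectory (selected grid times):
t=0.00: Q=6.71 C=43.63 M=32.78 S=5.02
t=0.55: Q=8.24 C=44.43 M=33.46 S=5.06
t=1.09: Q=9.71 C=45.21 M=34.19 S=5.13
t=1.64: Q=11.17 C=46.01 M=34.99 S=5.22
t=2.18: Q=12.58 C=46.80 M=35.86 S=5.36
t=2.73: Q=13.97 C=47.60 M=36.82 S=5.54
t=3.27: Q=15.29 C=48.39 M=37.85 S=5.75
t=3.82: Q=16.60 C=49.20 M=38.99 S=6.01
t=4.36: Q=17.84 C=50.00 M=40.18 S=6.31
t=4.91: Q=19.07 C=50.81 M=41.47 S=6.65
Read off M at T=4.91: 41.47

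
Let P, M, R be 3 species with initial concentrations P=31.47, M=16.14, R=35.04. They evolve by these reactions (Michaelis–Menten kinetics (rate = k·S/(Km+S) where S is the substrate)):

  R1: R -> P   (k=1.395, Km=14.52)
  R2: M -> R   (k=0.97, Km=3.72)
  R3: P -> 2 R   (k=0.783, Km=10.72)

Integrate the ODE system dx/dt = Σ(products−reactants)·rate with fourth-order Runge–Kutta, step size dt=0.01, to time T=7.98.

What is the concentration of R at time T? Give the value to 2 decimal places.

R at T = 42.39

RK4 with dt=0.01: 798 steps to T=7.98. Trajectory (selected grid times):
t=0.00: P=31.47 M=16.14 R=35.04
t=0.89: P=31.83 M=15.44 R=35.90
t=1.77: P=32.19 M=14.76 R=36.74
t=2.66: P=32.56 M=14.07 R=37.58
t=3.55: P=32.93 M=13.39 R=38.41
t=4.43: P=33.31 M=12.73 R=39.22
t=5.32: P=33.69 M=12.06 R=40.03
t=6.21: P=34.07 M=11.41 R=40.83
t=7.09: P=34.45 M=10.77 R=41.62
t=7.98: P=34.84 M=10.13 R=42.39
Read off R at T=7.98: 42.39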